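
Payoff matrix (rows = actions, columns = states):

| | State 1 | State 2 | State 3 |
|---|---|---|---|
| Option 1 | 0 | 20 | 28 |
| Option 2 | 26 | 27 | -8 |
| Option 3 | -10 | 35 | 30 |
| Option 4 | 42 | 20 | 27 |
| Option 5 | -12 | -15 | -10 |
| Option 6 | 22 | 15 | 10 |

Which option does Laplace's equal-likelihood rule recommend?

Option 4

Row averages: Option 1=16, Option 2=15, Option 3=55/3, Option 4=89/3, Option 5=-37/3, Option 6=47/3
Highest average = 89/3 → Option 4.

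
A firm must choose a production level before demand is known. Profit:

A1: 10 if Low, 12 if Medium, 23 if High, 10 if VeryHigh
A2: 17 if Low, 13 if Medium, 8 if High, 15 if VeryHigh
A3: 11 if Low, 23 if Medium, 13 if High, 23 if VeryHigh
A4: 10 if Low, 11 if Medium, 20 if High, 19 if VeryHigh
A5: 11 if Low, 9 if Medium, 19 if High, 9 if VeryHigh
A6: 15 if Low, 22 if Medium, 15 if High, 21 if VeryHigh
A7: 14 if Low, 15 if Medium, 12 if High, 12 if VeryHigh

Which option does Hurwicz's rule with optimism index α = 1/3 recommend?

A1: 1/3·23 + 2/3·10 = 43/3
A2: 1/3·17 + 2/3·8 = 11
A3: 1/3·23 + 2/3·11 = 15
A4: 1/3·20 + 2/3·10 = 40/3
A5: 1/3·19 + 2/3·9 = 37/3
A6: 1/3·22 + 2/3·15 = 52/3
A7: 1/3·15 + 2/3·12 = 13
Highest Hurwicz score = 52/3 → A6.

A6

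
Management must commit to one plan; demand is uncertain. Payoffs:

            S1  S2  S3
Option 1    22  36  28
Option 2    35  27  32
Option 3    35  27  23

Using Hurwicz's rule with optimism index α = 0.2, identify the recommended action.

Option 2

Option 1: 0.2·36 + 0.8·22 = 24.8
Option 2: 0.2·35 + 0.8·27 = 28.6
Option 3: 0.2·35 + 0.8·23 = 25.4
Highest Hurwicz score = 28.6 → Option 2.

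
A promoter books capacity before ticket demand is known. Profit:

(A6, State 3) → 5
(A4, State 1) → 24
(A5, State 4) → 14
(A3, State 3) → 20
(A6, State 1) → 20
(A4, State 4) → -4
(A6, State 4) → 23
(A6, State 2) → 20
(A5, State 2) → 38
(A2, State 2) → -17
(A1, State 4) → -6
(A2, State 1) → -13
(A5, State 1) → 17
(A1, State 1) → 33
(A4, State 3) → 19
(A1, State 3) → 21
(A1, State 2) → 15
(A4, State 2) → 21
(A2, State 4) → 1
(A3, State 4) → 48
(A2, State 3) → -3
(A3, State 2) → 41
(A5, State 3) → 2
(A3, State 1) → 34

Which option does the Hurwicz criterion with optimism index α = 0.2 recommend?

A3

A1: 0.2·33 + 0.8·(-6) = 1.8
A2: 0.2·1 + 0.8·(-17) = -13.4
A3: 0.2·48 + 0.8·20 = 25.6
A4: 0.2·24 + 0.8·(-4) = 1.6
A5: 0.2·38 + 0.8·2 = 9.2
A6: 0.2·23 + 0.8·5 = 8.6
Highest Hurwicz score = 25.6 → A3.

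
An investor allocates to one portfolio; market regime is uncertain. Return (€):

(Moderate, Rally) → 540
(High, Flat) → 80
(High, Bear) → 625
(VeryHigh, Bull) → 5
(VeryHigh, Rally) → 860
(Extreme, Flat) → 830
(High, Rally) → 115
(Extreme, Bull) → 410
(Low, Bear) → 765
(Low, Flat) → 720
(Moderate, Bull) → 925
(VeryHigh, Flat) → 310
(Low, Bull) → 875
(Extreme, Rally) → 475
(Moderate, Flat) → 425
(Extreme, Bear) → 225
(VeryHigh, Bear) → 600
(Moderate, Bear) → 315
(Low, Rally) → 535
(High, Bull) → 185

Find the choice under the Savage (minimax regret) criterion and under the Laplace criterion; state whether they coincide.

minimax regret → Low; laplace → Low (agree)

Column bests: Bear=765, Flat=830, Bull=925, Rally=860.
Low regrets: 0, 110, 50, 325 → max 325
Moderate regrets: 450, 405, 0, 320 → max 450
High regrets: 140, 750, 740, 745 → max 750
VeryHigh regrets: 165, 520, 920, 0 → max 920
Extreme regrets: 540, 0, 515, 385 → max 540
Smallest max regret = 325 → Low.
Row averages: Low=723.75, Moderate=551.25, High=251.25, VeryHigh=443.75, Extreme=485
Highest average = 723.75 → Low.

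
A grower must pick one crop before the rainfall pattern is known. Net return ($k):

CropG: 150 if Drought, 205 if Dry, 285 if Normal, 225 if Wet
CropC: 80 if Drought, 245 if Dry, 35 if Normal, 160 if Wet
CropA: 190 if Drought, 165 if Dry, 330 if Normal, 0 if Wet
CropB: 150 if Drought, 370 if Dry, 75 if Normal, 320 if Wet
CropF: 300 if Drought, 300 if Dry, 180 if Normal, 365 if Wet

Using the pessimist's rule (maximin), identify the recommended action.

Row minima: CropG=150, CropC=35, CropA=0, CropB=75, CropF=180
Best worst-case = 180 → CropF.

CropF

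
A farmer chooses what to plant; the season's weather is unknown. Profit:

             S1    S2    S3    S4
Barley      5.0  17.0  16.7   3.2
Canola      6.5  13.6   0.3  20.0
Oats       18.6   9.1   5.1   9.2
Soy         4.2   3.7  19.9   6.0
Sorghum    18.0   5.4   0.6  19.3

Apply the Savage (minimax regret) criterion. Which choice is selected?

Column bests: S1=18.6, S2=17.0, S3=19.9, S4=20.0.
Barley regrets: 13.6, 0.0, 3.2, 16.8 → max 16.8
Canola regrets: 12.1, 3.4, 19.6, 0.0 → max 19.6
Oats regrets: 0.0, 7.9, 14.8, 10.8 → max 14.8
Soy regrets: 14.4, 13.3, 0.0, 14.0 → max 14.4
Sorghum regrets: 0.6, 11.6, 19.3, 0.7 → max 19.3
Smallest max regret = 14.4 → Soy.

Soy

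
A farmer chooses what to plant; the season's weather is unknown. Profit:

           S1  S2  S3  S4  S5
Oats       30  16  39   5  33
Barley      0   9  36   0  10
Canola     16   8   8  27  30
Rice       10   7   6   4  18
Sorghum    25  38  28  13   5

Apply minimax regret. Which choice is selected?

Oats

Column bests: S1=30, S2=38, S3=39, S4=27, S5=33.
Oats regrets: 0, 22, 0, 22, 0 → max 22
Barley regrets: 30, 29, 3, 27, 23 → max 30
Canola regrets: 14, 30, 31, 0, 3 → max 31
Rice regrets: 20, 31, 33, 23, 15 → max 33
Sorghum regrets: 5, 0, 11, 14, 28 → max 28
Smallest max regret = 22 → Oats.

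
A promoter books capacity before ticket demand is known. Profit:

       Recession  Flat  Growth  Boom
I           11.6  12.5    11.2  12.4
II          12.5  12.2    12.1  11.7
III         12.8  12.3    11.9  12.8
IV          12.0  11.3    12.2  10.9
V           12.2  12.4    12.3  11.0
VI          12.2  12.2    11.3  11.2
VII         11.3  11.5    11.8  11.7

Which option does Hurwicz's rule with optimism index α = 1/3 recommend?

III

I: 1/3·12.5 + 2/3·11.2 = 349/30
II: 1/3·12.5 + 2/3·11.7 = 359/30
III: 1/3·12.8 + 2/3·11.9 = 12.2
IV: 1/3·12.2 + 2/3·10.9 = 34/3
V: 1/3·12.4 + 2/3·11.0 = 172/15
VI: 1/3·12.2 + 2/3·11.2 = 173/15
VII: 1/3·11.8 + 2/3·11.3 = 172/15
Highest Hurwicz score = 12.2 → III.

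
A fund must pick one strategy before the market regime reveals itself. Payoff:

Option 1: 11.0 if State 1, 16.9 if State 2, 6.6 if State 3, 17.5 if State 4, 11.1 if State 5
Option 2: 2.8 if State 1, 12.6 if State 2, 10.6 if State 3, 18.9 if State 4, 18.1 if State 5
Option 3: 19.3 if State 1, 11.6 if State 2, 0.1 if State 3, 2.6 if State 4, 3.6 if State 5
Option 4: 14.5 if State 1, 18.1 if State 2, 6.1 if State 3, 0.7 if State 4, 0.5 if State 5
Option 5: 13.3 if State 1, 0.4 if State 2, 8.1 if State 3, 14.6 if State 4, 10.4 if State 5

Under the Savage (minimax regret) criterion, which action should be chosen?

Column bests: State 1=19.3, State 2=18.1, State 3=10.6, State 4=18.9, State 5=18.1.
Option 1 regrets: 8.3, 1.2, 4.0, 1.4, 7.0 → max 8.3
Option 2 regrets: 16.5, 5.5, 0.0, 0.0, 0.0 → max 16.5
Option 3 regrets: 0.0, 6.5, 10.5, 16.3, 14.5 → max 16.3
Option 4 regrets: 4.8, 0.0, 4.5, 18.2, 17.6 → max 18.2
Option 5 regrets: 6.0, 17.7, 2.5, 4.3, 7.7 → max 17.7
Smallest max regret = 8.3 → Option 1.

Option 1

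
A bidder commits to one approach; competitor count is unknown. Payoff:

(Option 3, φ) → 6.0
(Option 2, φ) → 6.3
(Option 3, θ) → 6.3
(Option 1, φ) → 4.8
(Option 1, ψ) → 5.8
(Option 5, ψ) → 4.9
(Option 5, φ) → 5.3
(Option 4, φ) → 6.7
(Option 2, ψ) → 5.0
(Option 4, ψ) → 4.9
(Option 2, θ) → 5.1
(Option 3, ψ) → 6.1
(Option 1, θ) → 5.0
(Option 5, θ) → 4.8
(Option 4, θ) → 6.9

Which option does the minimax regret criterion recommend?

Option 3

Column bests: θ=6.9, φ=6.7, ψ=6.1.
Option 1 regrets: 1.9, 1.9, 0.3 → max 1.9
Option 2 regrets: 1.8, 0.4, 1.1 → max 1.8
Option 3 regrets: 0.6, 0.7, 0.0 → max 0.7
Option 4 regrets: 0.0, 0.0, 1.2 → max 1.2
Option 5 regrets: 2.1, 1.4, 1.2 → max 2.1
Smallest max regret = 0.7 → Option 3.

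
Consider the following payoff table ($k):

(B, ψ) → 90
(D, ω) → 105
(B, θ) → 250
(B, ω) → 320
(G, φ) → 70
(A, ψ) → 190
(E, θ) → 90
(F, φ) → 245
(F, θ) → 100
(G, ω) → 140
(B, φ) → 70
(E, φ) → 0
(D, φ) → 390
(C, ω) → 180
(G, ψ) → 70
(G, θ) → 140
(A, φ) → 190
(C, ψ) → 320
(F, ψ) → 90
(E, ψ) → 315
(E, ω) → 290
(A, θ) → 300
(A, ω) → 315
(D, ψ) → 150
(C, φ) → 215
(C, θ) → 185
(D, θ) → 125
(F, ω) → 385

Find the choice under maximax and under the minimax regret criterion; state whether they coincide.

Row maxima: A=315, B=320, C=320, D=390, E=315, F=385, G=140
Best best-case = 390 → D.
Column bests: θ=300, φ=390, ψ=320, ω=385.
A regrets: 0, 200, 130, 70 → max 200
B regrets: 50, 320, 230, 65 → max 320
C regrets: 115, 175, 0, 205 → max 205
D regrets: 175, 0, 170, 280 → max 280
E regrets: 210, 390, 5, 95 → max 390
F regrets: 200, 145, 230, 0 → max 230
G regrets: 160, 320, 250, 245 → max 320
Smallest max regret = 200 → A.

maximax → D; minimax regret → A (disagree)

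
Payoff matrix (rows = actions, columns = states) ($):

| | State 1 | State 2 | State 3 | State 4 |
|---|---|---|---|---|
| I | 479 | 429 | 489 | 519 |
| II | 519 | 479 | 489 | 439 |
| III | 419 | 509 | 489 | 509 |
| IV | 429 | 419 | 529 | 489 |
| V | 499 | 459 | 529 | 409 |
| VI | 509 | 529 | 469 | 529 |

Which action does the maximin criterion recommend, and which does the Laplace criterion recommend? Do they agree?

maximin → VI; laplace → VI (agree)

Row minima: I=429, II=439, III=419, IV=419, V=409, VI=469
Best worst-case = 469 → VI.
Row averages: I=479, II=481.5, III=481.5, IV=466.5, V=474, VI=509
Highest average = 509 → VI.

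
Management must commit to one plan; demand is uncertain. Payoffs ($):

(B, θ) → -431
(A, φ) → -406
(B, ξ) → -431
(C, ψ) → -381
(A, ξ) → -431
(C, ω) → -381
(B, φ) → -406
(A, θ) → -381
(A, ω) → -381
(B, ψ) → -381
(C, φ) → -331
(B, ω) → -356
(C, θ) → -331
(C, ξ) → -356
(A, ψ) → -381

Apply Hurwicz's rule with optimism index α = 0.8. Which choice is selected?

A: 0.8·(-381) + 0.2·(-431) = -391
B: 0.8·(-356) + 0.2·(-431) = -371
C: 0.8·(-331) + 0.2·(-381) = -341
Highest Hurwicz score = -341 → C.

C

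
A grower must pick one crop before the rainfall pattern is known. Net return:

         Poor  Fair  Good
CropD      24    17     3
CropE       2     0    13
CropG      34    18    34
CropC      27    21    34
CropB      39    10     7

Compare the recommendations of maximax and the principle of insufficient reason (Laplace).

maximax → CropB; laplace → CropG (disagree)

Row maxima: CropD=24, CropE=13, CropG=34, CropC=34, CropB=39
Best best-case = 39 → CropB.
Row averages: CropD=44/3, CropE=5, CropG=86/3, CropC=82/3, CropB=56/3
Highest average = 86/3 → CropG.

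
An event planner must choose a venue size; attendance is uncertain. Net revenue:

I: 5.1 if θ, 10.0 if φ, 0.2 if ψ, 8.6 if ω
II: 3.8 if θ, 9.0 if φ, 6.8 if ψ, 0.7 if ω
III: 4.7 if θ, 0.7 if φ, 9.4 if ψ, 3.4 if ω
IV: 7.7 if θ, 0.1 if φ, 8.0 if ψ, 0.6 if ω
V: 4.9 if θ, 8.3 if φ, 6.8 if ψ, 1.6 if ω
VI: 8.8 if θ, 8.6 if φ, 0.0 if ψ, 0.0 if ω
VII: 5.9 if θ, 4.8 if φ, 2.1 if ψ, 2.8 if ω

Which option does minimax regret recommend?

Column bests: θ=8.8, φ=10.0, ψ=9.4, ω=8.6.
I regrets: 3.7, 0.0, 9.2, 0.0 → max 9.2
II regrets: 5.0, 1.0, 2.6, 7.9 → max 7.9
III regrets: 4.1, 9.3, 0.0, 5.2 → max 9.3
IV regrets: 1.1, 9.9, 1.4, 8.0 → max 9.9
V regrets: 3.9, 1.7, 2.6, 7.0 → max 7.0
VI regrets: 0.0, 1.4, 9.4, 8.6 → max 9.4
VII regrets: 2.9, 5.2, 7.3, 5.8 → max 7.3
Smallest max regret = 7.0 → V.

V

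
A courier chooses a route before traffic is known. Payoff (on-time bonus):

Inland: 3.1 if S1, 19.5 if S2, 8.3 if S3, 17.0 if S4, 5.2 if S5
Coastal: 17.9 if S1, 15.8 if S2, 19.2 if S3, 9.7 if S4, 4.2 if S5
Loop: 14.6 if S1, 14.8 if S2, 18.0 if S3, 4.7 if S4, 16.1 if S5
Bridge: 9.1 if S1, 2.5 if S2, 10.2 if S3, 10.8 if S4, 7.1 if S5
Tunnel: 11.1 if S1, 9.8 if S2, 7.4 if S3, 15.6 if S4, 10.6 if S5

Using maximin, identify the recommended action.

Tunnel

Row minima: Inland=3.1, Coastal=4.2, Loop=4.7, Bridge=2.5, Tunnel=7.4
Best worst-case = 7.4 → Tunnel.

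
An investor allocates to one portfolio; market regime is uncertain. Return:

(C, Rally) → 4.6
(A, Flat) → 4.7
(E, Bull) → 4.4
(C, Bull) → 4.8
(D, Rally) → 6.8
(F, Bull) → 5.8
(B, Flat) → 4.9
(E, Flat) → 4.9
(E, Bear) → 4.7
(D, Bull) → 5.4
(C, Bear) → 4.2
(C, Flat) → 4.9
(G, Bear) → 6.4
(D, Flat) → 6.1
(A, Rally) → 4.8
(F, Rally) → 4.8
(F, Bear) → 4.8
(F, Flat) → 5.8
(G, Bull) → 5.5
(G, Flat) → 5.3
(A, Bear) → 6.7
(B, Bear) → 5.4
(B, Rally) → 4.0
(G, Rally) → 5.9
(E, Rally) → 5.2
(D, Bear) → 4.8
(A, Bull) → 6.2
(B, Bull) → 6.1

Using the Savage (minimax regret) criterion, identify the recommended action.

G

Column bests: Bear=6.7, Flat=6.1, Bull=6.2, Rally=6.8.
A regrets: 0.0, 1.4, 0.0, 2.0 → max 2.0
B regrets: 1.3, 1.2, 0.1, 2.8 → max 2.8
C regrets: 2.5, 1.2, 1.4, 2.2 → max 2.5
D regrets: 1.9, 0.0, 0.8, 0.0 → max 1.9
E regrets: 2.0, 1.2, 1.8, 1.6 → max 2.0
F regrets: 1.9, 0.3, 0.4, 2.0 → max 2.0
G regrets: 0.3, 0.8, 0.7, 0.9 → max 0.9
Smallest max regret = 0.9 → G.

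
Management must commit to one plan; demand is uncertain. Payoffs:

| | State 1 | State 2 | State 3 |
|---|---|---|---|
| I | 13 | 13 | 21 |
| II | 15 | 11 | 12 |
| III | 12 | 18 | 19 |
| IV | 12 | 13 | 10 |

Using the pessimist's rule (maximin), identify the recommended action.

I

Row minima: I=13, II=11, III=12, IV=10
Best worst-case = 13 → I.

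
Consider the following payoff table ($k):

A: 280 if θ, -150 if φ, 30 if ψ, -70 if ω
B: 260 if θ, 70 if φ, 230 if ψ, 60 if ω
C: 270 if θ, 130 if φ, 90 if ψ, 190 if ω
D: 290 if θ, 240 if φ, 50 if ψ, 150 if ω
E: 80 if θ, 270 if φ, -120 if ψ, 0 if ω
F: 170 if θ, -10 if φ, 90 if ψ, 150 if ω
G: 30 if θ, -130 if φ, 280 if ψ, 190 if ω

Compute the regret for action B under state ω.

130

Best payoff under ω is 190.
Regret = 190 − 60 = 130.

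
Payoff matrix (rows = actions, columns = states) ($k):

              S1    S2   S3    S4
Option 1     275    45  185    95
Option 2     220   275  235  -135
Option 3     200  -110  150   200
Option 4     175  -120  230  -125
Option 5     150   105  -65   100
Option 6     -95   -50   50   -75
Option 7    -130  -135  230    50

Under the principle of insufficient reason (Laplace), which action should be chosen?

Row averages: Option 1=150, Option 2=148.75, Option 3=110, Option 4=40, Option 5=72.5, Option 6=-42.5, Option 7=3.75
Highest average = 150 → Option 1.

Option 1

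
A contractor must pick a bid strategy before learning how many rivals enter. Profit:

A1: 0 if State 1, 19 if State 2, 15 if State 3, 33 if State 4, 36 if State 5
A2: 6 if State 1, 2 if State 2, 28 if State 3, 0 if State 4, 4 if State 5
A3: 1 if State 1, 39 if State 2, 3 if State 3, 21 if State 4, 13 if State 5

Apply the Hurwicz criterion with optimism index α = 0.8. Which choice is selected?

A1: 0.8·36 + 0.2·0 = 28.8
A2: 0.8·28 + 0.2·0 = 22.4
A3: 0.8·39 + 0.2·1 = 31.4
Highest Hurwicz score = 31.4 → A3.

A3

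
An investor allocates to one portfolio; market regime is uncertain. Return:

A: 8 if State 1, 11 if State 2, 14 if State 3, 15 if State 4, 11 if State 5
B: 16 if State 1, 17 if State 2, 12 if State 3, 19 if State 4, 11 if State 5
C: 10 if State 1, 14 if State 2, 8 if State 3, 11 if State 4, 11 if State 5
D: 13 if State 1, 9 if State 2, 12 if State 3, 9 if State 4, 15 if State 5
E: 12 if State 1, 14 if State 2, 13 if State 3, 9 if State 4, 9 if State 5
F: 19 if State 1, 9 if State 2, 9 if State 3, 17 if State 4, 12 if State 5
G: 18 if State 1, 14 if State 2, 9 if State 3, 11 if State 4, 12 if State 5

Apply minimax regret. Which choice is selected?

Column bests: State 1=19, State 2=17, State 3=14, State 4=19, State 5=15.
A regrets: 11, 6, 0, 4, 4 → max 11
B regrets: 3, 0, 2, 0, 4 → max 4
C regrets: 9, 3, 6, 8, 4 → max 9
D regrets: 6, 8, 2, 10, 0 → max 10
E regrets: 7, 3, 1, 10, 6 → max 10
F regrets: 0, 8, 5, 2, 3 → max 8
G regrets: 1, 3, 5, 8, 3 → max 8
Smallest max regret = 4 → B.

B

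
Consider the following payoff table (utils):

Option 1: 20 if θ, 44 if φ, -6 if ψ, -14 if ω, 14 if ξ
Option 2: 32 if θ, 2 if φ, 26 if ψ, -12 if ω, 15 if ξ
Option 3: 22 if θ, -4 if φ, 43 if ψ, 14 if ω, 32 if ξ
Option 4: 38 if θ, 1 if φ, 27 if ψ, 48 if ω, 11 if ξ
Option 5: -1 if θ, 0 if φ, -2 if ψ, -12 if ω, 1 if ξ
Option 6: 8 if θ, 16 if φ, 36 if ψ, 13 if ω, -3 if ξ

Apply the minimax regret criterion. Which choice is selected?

Column bests: θ=38, φ=44, ψ=43, ω=48, ξ=32.
Option 1 regrets: 18, 0, 49, 62, 18 → max 62
Option 2 regrets: 6, 42, 17, 60, 17 → max 60
Option 3 regrets: 16, 48, 0, 34, 0 → max 48
Option 4 regrets: 0, 43, 16, 0, 21 → max 43
Option 5 regrets: 39, 44, 45, 60, 31 → max 60
Option 6 regrets: 30, 28, 7, 35, 35 → max 35
Smallest max regret = 35 → Option 6.

Option 6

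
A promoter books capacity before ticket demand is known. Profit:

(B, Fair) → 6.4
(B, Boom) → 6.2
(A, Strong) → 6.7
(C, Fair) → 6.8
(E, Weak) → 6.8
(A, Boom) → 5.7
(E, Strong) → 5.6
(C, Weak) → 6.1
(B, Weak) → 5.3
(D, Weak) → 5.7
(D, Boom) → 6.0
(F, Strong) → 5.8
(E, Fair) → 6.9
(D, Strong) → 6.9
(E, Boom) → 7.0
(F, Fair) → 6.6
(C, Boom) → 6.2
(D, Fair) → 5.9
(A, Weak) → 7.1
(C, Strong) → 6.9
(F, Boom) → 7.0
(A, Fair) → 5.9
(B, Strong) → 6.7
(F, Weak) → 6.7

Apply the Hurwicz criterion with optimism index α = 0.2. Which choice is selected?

C

A: 0.2·7.1 + 0.8·5.7 = 5.98
B: 0.2·6.7 + 0.8·5.3 = 5.58
C: 0.2·6.9 + 0.8·6.1 = 6.26
D: 0.2·6.9 + 0.8·5.7 = 5.94
E: 0.2·7.0 + 0.8·5.6 = 5.88
F: 0.2·7.0 + 0.8·5.8 = 6.04
Highest Hurwicz score = 6.26 → C.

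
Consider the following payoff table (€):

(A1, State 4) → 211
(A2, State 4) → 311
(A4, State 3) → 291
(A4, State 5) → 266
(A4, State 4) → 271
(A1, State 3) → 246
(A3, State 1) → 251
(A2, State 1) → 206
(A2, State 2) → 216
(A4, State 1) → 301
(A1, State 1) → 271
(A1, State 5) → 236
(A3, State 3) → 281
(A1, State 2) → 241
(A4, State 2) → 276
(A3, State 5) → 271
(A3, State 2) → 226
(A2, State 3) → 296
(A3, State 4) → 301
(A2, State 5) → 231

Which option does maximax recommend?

A2

Row maxima: A1=271, A2=311, A3=301, A4=301
Best best-case = 311 → A2.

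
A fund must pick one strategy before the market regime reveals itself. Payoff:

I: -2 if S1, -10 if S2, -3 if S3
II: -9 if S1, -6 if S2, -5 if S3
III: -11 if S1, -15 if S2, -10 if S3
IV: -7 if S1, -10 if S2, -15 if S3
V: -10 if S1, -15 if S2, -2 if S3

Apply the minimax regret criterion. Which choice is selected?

I

Column bests: S1=-2, S2=-6, S3=-2.
I regrets: 0, 4, 1 → max 4
II regrets: 7, 0, 3 → max 7
III regrets: 9, 9, 8 → max 9
IV regrets: 5, 4, 13 → max 13
V regrets: 8, 9, 0 → max 9
Smallest max regret = 4 → I.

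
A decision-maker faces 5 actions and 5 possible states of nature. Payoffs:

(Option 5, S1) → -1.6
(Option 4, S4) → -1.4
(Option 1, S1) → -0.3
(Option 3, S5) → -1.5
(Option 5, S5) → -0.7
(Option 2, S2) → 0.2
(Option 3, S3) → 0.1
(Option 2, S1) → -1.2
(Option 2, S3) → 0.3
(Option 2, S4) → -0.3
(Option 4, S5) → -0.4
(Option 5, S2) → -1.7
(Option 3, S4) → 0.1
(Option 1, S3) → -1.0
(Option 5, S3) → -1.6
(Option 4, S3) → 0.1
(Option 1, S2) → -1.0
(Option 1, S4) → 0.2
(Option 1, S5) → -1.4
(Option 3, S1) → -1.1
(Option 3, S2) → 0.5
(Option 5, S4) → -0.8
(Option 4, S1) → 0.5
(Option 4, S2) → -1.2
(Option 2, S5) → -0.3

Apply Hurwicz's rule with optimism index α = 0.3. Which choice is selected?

Option 1: 0.3·0.2 + 0.7·(-1.4) = -0.92
Option 2: 0.3·0.3 + 0.7·(-1.2) = -0.75
Option 3: 0.3·0.5 + 0.7·(-1.5) = -0.9
Option 4: 0.3·0.5 + 0.7·(-1.4) = -0.83
Option 5: 0.3·(-0.7) + 0.7·(-1.7) = -1.4
Highest Hurwicz score = -0.75 → Option 2.

Option 2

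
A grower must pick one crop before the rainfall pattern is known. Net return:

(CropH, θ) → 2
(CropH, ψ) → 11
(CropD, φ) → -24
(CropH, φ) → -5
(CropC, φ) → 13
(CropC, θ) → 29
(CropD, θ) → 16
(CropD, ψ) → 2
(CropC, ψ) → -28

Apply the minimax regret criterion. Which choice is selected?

CropH

Column bests: θ=29, φ=13, ψ=11.
CropH regrets: 27, 18, 0 → max 27
CropD regrets: 13, 37, 9 → max 37
CropC regrets: 0, 0, 39 → max 39
Smallest max regret = 27 → CropH.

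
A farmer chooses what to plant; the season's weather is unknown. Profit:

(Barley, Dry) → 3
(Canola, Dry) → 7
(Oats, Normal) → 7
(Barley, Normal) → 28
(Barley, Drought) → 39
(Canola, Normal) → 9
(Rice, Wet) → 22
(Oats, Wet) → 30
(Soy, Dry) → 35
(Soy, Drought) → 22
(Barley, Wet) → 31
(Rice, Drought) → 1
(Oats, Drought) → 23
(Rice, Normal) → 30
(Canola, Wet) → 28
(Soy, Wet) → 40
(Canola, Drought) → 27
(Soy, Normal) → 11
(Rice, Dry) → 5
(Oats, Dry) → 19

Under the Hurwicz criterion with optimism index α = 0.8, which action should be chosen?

Rice: 0.8·30 + 0.2·1 = 24.2
Barley: 0.8·39 + 0.2·3 = 31.8
Oats: 0.8·30 + 0.2·7 = 25.4
Soy: 0.8·40 + 0.2·11 = 34.2
Canola: 0.8·28 + 0.2·7 = 23.8
Highest Hurwicz score = 34.2 → Soy.

Soy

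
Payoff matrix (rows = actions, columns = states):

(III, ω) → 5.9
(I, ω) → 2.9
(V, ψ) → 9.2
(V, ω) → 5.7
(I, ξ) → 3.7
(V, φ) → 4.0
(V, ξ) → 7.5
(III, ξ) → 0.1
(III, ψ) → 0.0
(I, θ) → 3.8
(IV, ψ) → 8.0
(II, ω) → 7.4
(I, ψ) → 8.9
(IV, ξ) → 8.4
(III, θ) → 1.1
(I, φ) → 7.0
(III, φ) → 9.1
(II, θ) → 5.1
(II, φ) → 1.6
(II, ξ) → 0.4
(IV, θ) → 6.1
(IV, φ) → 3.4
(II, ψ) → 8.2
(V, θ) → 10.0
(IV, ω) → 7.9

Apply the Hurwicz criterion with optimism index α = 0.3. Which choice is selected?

I: 0.3·8.9 + 0.7·2.9 = 4.7
II: 0.3·8.2 + 0.7·0.4 = 2.74
III: 0.3·9.1 + 0.7·0.0 = 2.73
IV: 0.3·8.4 + 0.7·3.4 = 4.9
V: 0.3·10.0 + 0.7·4.0 = 5.8
Highest Hurwicz score = 5.8 → V.

V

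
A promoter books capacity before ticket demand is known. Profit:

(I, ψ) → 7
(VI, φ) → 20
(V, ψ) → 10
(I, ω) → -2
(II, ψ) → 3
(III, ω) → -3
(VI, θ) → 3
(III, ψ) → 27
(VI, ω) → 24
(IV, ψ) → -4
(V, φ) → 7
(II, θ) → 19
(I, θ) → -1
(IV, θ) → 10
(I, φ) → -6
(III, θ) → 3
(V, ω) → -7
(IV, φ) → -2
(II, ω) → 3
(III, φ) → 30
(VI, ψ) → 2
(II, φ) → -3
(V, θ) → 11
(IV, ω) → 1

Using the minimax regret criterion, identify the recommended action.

VI

Column bests: θ=19, φ=30, ψ=27, ω=24.
I regrets: 20, 36, 20, 26 → max 36
II regrets: 0, 33, 24, 21 → max 33
III regrets: 16, 0, 0, 27 → max 27
IV regrets: 9, 32, 31, 23 → max 32
V regrets: 8, 23, 17, 31 → max 31
VI regrets: 16, 10, 25, 0 → max 25
Smallest max regret = 25 → VI.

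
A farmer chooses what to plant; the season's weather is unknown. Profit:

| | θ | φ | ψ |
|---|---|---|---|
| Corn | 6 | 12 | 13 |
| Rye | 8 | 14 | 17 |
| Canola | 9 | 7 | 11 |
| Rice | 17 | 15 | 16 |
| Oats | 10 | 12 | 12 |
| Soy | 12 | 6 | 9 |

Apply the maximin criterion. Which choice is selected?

Row minima: Corn=6, Rye=8, Canola=7, Rice=15, Oats=10, Soy=6
Best worst-case = 15 → Rice.

Rice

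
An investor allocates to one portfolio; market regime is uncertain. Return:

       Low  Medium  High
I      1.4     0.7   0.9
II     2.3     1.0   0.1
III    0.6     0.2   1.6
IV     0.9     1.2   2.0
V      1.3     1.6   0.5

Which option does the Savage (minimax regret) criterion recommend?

Column bests: Low=2.3, Medium=1.6, High=2.0.
I regrets: 0.9, 0.9, 1.1 → max 1.1
II regrets: 0.0, 0.6, 1.9 → max 1.9
III regrets: 1.7, 1.4, 0.4 → max 1.7
IV regrets: 1.4, 0.4, 0.0 → max 1.4
V regrets: 1.0, 0.0, 1.5 → max 1.5
Smallest max regret = 1.1 → I.

I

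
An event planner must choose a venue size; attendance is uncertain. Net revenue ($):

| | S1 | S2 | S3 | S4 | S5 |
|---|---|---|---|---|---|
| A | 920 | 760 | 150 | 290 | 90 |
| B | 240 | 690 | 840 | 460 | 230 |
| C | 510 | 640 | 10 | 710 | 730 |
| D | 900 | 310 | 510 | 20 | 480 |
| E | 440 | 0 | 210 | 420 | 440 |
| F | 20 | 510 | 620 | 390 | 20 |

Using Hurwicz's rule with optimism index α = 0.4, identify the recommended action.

A: 0.4·920 + 0.6·90 = 422
B: 0.4·840 + 0.6·230 = 474
C: 0.4·730 + 0.6·10 = 298
D: 0.4·900 + 0.6·20 = 372
E: 0.4·440 + 0.6·0 = 176
F: 0.4·620 + 0.6·20 = 260
Highest Hurwicz score = 474 → B.

B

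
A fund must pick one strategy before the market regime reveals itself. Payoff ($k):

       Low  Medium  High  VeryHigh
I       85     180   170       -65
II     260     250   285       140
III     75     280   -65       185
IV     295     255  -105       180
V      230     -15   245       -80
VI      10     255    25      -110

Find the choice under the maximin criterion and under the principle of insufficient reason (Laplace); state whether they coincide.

maximin → II; laplace → II (agree)

Row minima: I=-65, II=140, III=-65, IV=-105, V=-80, VI=-110
Best worst-case = 140 → II.
Row averages: I=92.5, II=233.75, III=118.75, IV=156.25, V=95, VI=45
Highest average = 233.75 → II.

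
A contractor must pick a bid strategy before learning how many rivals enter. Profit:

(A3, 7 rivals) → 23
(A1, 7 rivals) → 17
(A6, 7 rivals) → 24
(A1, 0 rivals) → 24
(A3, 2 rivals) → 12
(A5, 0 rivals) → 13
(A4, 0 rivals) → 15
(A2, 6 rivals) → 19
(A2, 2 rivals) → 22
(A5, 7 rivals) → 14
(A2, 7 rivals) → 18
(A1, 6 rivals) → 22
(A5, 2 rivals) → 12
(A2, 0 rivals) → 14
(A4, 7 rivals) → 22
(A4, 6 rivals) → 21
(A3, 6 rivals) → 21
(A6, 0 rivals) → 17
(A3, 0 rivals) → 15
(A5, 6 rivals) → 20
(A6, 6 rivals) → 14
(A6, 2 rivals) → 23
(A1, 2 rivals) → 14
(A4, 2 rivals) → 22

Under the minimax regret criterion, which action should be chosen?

Column bests: 0 rivals=24, 2 rivals=23, 6 rivals=22, 7 rivals=24.
A1 regrets: 0, 9, 0, 7 → max 9
A2 regrets: 10, 1, 3, 6 → max 10
A3 regrets: 9, 11, 1, 1 → max 11
A4 regrets: 9, 1, 1, 2 → max 9
A5 regrets: 11, 11, 2, 10 → max 11
A6 regrets: 7, 0, 8, 0 → max 8
Smallest max regret = 8 → A6.

A6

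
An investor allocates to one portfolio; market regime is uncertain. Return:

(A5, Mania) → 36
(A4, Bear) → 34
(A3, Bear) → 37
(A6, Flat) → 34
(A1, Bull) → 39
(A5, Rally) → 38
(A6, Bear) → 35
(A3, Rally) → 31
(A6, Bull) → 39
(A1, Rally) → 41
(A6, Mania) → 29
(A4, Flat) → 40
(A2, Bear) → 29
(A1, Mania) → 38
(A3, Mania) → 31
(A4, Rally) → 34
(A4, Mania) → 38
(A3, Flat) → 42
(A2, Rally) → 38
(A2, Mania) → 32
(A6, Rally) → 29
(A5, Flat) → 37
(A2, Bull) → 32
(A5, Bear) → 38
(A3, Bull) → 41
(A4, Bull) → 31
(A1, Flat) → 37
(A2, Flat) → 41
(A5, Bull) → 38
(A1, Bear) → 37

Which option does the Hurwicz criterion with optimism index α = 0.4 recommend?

A1: 0.4·41 + 0.6·37 = 38.6
A2: 0.4·41 + 0.6·29 = 33.8
A3: 0.4·42 + 0.6·31 = 35.4
A4: 0.4·40 + 0.6·31 = 34.6
A5: 0.4·38 + 0.6·36 = 36.8
A6: 0.4·39 + 0.6·29 = 33
Highest Hurwicz score = 38.6 → A1.

A1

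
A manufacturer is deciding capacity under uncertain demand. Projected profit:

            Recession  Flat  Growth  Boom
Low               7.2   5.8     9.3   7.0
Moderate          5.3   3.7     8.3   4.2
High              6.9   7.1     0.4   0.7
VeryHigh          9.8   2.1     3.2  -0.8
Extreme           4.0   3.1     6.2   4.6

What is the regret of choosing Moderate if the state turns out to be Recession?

Best payoff under Recession is 9.8.
Regret = 9.8 − 5.3 = 4.5.

4.5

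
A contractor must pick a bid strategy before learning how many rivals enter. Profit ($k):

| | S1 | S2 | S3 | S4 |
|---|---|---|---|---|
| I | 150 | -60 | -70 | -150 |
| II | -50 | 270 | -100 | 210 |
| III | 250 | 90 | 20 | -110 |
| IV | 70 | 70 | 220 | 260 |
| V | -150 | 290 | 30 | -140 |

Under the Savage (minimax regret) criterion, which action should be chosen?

Column bests: S1=250, S2=290, S3=220, S4=260.
I regrets: 100, 350, 290, 410 → max 410
II regrets: 300, 20, 320, 50 → max 320
III regrets: 0, 200, 200, 370 → max 370
IV regrets: 180, 220, 0, 0 → max 220
V regrets: 400, 0, 190, 400 → max 400
Smallest max regret = 220 → IV.

IV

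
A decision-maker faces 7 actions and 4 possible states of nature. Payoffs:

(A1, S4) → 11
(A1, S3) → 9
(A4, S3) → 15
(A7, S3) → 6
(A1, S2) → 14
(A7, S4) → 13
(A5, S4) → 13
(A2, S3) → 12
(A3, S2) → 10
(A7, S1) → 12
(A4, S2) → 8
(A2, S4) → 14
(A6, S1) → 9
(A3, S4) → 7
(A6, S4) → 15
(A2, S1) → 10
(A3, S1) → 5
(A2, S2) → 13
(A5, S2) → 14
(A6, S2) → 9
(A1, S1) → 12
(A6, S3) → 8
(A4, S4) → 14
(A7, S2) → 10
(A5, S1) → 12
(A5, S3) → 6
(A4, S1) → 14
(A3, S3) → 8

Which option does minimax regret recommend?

A2

Column bests: S1=14, S2=14, S3=15, S4=15.
A1 regrets: 2, 0, 6, 4 → max 6
A2 regrets: 4, 1, 3, 1 → max 4
A3 regrets: 9, 4, 7, 8 → max 9
A4 regrets: 0, 6, 0, 1 → max 6
A5 regrets: 2, 0, 9, 2 → max 9
A6 regrets: 5, 5, 7, 0 → max 7
A7 regrets: 2, 4, 9, 2 → max 9
Smallest max regret = 4 → A2.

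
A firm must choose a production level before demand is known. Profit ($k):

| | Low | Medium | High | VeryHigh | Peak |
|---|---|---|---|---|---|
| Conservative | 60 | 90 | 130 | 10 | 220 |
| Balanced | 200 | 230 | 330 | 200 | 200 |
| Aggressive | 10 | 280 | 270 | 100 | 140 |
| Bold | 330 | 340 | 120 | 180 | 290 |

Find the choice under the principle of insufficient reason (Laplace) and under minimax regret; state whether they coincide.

Row averages: Conservative=102, Balanced=232, Aggressive=160, Bold=252
Highest average = 252 → Bold.
Column bests: Low=330, Medium=340, High=330, VeryHigh=200, Peak=290.
Conservative regrets: 270, 250, 200, 190, 70 → max 270
Balanced regrets: 130, 110, 0, 0, 90 → max 130
Aggressive regrets: 320, 60, 60, 100, 150 → max 320
Bold regrets: 0, 0, 210, 20, 0 → max 210
Smallest max regret = 130 → Balanced.

laplace → Bold; minimax regret → Balanced (disagree)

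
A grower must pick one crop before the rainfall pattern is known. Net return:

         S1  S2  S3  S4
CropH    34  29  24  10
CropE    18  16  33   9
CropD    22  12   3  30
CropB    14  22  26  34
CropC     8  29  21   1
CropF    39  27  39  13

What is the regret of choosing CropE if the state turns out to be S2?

13

Best payoff under S2 is 29.
Regret = 29 − 16 = 13.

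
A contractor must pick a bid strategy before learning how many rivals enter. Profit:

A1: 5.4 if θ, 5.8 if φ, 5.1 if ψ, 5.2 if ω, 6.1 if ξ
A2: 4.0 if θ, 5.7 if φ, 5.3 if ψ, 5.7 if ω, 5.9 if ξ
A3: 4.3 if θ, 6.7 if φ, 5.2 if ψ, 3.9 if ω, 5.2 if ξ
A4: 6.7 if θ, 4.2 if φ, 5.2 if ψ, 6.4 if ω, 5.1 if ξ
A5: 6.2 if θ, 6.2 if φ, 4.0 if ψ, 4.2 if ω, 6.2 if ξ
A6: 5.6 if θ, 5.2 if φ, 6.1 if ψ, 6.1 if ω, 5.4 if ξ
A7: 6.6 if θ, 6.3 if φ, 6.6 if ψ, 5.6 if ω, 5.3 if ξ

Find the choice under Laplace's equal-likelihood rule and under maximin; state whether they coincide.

laplace → A7; maximin → A7 (agree)

Row averages: A1=5.52, A2=5.32, A3=5.06, A4=5.52, A5=5.36, A6=5.68, A7=6.08
Highest average = 6.08 → A7.
Row minima: A1=5.1, A2=4.0, A3=3.9, A4=4.2, A5=4.0, A6=5.2, A7=5.3
Best worst-case = 5.3 → A7.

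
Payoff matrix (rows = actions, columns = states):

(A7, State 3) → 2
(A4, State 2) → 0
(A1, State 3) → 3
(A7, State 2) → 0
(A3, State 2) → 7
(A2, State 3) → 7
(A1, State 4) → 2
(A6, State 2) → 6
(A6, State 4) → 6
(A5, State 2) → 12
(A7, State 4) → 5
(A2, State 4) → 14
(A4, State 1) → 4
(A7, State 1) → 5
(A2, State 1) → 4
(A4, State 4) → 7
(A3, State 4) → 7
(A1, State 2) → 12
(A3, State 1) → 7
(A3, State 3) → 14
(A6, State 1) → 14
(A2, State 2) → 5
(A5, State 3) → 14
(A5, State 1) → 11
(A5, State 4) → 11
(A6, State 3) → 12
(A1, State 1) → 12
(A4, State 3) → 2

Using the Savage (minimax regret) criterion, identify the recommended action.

A5

Column bests: State 1=14, State 2=12, State 3=14, State 4=14.
A1 regrets: 2, 0, 11, 12 → max 12
A2 regrets: 10, 7, 7, 0 → max 10
A3 regrets: 7, 5, 0, 7 → max 7
A4 regrets: 10, 12, 12, 7 → max 12
A5 regrets: 3, 0, 0, 3 → max 3
A6 regrets: 0, 6, 2, 8 → max 8
A7 regrets: 9, 12, 12, 9 → max 12
Smallest max regret = 3 → A5.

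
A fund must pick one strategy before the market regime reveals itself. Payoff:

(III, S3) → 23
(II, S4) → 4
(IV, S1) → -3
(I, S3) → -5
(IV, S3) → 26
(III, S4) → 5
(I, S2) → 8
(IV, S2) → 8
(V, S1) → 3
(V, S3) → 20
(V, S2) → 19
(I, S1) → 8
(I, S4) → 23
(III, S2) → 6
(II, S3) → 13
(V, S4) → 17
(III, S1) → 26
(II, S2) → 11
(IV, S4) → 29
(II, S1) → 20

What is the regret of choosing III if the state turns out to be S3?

3

Best payoff under S3 is 26.
Regret = 26 − 23 = 3.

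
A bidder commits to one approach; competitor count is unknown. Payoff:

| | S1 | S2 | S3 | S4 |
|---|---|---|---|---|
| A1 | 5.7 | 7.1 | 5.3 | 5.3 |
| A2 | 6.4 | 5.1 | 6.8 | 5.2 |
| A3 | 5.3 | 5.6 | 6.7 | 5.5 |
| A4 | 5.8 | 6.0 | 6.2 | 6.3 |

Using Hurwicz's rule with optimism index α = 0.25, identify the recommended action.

A1: 0.25·7.1 + 0.75·5.3 = 5.75
A2: 0.25·6.8 + 0.75·5.1 = 5.525
A3: 0.25·6.7 + 0.75·5.3 = 5.65
A4: 0.25·6.3 + 0.75·5.8 = 5.925
Highest Hurwicz score = 5.925 → A4.

A4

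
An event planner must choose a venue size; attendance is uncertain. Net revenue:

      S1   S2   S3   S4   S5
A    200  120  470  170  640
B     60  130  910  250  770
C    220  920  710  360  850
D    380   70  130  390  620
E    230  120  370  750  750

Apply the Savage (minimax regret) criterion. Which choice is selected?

C

Column bests: S1=380, S2=920, S3=910, S4=750, S5=850.
A regrets: 180, 800, 440, 580, 210 → max 800
B regrets: 320, 790, 0, 500, 80 → max 790
C regrets: 160, 0, 200, 390, 0 → max 390
D regrets: 0, 850, 780, 360, 230 → max 850
E regrets: 150, 800, 540, 0, 100 → max 800
Smallest max regret = 390 → C.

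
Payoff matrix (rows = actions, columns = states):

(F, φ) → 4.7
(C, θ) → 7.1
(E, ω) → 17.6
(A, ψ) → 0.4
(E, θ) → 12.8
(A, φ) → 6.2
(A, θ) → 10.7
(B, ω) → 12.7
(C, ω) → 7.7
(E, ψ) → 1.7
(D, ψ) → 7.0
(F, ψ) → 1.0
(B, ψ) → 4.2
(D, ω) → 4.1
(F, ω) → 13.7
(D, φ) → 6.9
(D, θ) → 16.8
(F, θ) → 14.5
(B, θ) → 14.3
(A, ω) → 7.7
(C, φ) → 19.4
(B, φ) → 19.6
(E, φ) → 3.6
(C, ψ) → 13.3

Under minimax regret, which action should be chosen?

B

Column bests: θ=16.8, φ=19.6, ψ=13.3, ω=17.6.
A regrets: 6.1, 13.4, 12.9, 9.9 → max 13.4
B regrets: 2.5, 0.0, 9.1, 4.9 → max 9.1
C regrets: 9.7, 0.2, 0.0, 9.9 → max 9.9
D regrets: 0.0, 12.7, 6.3, 13.5 → max 13.5
E regrets: 4.0, 16.0, 11.6, 0.0 → max 16.0
F regrets: 2.3, 14.9, 12.3, 3.9 → max 14.9
Smallest max regret = 9.1 → B.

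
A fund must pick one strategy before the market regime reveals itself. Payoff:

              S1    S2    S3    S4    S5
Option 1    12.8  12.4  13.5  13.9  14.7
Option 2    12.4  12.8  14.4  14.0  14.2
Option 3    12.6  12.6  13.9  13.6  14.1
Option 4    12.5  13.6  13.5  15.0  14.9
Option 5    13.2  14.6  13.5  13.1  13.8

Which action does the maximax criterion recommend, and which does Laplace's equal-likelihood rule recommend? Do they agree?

Row maxima: Option 1=14.7, Option 2=14.4, Option 3=14.1, Option 4=15.0, Option 5=14.6
Best best-case = 15.0 → Option 4.
Row averages: Option 1=13.46, Option 2=13.56, Option 3=13.36, Option 4=13.9, Option 5=13.64
Highest average = 13.9 → Option 4.

maximax → Option 4; laplace → Option 4 (agree)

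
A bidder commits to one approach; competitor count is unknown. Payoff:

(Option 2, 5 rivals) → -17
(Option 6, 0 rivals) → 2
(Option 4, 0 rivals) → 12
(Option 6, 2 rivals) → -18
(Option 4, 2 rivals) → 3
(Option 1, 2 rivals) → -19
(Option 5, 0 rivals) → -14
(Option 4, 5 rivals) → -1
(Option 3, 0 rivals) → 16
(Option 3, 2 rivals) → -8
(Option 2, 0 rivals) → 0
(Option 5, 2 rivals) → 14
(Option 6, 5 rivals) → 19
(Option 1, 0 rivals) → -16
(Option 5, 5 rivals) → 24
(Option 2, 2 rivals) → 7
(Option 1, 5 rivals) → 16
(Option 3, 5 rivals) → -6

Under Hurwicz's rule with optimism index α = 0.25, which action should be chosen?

Option 1: 0.25·16 + 0.75·(-19) = -10.25
Option 2: 0.25·7 + 0.75·(-17) = -11
Option 3: 0.25·16 + 0.75·(-8) = -2
Option 4: 0.25·12 + 0.75·(-1) = 2.25
Option 5: 0.25·24 + 0.75·(-14) = -4.5
Option 6: 0.25·19 + 0.75·(-18) = -8.75
Highest Hurwicz score = 2.25 → Option 4.

Option 4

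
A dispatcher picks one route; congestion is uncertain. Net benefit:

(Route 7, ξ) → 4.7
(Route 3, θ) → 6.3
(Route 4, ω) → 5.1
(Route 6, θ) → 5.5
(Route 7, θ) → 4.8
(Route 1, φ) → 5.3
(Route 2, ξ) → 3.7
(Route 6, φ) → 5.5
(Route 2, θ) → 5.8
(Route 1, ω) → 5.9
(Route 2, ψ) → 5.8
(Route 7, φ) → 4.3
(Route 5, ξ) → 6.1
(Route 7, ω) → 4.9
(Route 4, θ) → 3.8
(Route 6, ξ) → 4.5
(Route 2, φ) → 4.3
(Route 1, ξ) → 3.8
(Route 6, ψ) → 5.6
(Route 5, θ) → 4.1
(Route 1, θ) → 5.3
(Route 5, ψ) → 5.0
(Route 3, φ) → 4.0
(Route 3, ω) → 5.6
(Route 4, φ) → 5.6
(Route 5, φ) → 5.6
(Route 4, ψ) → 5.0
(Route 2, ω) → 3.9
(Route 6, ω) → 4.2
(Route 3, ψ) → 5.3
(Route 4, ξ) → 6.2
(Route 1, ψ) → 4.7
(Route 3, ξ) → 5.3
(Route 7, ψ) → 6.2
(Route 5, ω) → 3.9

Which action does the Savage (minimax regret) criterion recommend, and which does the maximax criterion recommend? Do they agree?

minimax regret → Route 7; maximax → Route 3 (disagree)

Column bests: θ=6.3, φ=5.6, ψ=6.2, ω=5.9, ξ=6.2.
Route 1 regrets: 1.0, 0.3, 1.5, 0.0, 2.4 → max 2.4
Route 2 regrets: 0.5, 1.3, 0.4, 2.0, 2.5 → max 2.5
Route 3 regrets: 0.0, 1.6, 0.9, 0.3, 0.9 → max 1.6
Route 4 regrets: 2.5, 0.0, 1.2, 0.8, 0.0 → max 2.5
Route 5 regrets: 2.2, 0.0, 1.2, 2.0, 0.1 → max 2.2
Route 6 regrets: 0.8, 0.1, 0.6, 1.7, 1.7 → max 1.7
Route 7 regrets: 1.5, 1.3, 0.0, 1.0, 1.5 → max 1.5
Smallest max regret = 1.5 → Route 7.
Row maxima: Route 1=5.9, Route 2=5.8, Route 3=6.3, Route 4=6.2, Route 5=6.1, Route 6=5.6, Route 7=6.2
Best best-case = 6.3 → Route 3.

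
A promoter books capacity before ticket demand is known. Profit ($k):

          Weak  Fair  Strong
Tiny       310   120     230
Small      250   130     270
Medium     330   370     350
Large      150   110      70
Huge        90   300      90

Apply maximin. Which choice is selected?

Row minima: Tiny=120, Small=130, Medium=330, Large=70, Huge=90
Best worst-case = 330 → Medium.

Medium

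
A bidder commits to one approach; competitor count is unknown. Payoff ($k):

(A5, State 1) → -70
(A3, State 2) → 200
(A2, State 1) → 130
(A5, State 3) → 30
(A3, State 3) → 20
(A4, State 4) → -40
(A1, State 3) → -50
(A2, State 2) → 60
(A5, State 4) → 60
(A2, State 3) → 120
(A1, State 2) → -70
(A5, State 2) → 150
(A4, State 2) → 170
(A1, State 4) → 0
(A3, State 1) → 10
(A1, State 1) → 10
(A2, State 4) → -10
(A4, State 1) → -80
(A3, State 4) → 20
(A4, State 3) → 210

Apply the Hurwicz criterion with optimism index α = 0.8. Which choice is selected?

A3

A1: 0.8·10 + 0.2·(-70) = -6
A2: 0.8·130 + 0.2·(-10) = 102
A3: 0.8·200 + 0.2·10 = 162
A4: 0.8·210 + 0.2·(-80) = 152
A5: 0.8·150 + 0.2·(-70) = 106
Highest Hurwicz score = 162 → A3.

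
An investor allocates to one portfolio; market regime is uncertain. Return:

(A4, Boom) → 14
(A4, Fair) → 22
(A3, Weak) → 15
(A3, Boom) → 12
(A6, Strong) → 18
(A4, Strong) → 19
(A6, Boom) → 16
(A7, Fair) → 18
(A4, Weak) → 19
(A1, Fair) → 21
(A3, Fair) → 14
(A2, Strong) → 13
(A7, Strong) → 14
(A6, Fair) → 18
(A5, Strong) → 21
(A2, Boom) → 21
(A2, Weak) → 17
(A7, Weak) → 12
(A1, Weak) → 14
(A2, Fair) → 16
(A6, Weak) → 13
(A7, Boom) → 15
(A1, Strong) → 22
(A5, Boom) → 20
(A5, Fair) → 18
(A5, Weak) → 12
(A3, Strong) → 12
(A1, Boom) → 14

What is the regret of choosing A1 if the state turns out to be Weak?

Best payoff under Weak is 19.
Regret = 19 − 14 = 5.

5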